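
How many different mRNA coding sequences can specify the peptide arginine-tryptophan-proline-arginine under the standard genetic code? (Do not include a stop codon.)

Arg: 6 codons.
Trp: 1 codon.
Pro: 4 codons.
Arg: 6 codons.
6 × 1 × 4 × 6 = 144.

144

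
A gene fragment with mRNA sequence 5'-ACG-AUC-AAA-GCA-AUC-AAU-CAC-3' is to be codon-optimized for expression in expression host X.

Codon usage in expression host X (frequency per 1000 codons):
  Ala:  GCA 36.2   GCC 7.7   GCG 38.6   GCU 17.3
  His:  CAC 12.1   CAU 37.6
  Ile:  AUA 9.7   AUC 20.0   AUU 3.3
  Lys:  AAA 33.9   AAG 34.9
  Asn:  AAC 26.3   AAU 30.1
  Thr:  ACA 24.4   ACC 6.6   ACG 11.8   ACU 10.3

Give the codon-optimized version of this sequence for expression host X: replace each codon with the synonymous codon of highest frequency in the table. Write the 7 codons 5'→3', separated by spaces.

ACA AUC AAG GCG AUC AAU CAU

Codon 1 (Thr): best is ACA at 24.4.
Codon 2 (Ile): best is AUC at 20.0.
Codon 3 (Lys): best is AAG at 34.9.
Codon 4 (Ala): best is GCG at 38.6.
Codon 5 (Ile): best is AUC at 20.0.
Codon 6 (Asn): best is AAU at 30.1.
Codon 7 (His): best is CAU at 37.6.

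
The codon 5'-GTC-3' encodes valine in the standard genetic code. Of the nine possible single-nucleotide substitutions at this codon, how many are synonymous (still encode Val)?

Position 1: none → 0 synonymous.
Position 2: none → 0 synonymous.
Position 3: GTT, GTA, GTG → 3 synonymous.
Total: 0 + 0 + 3 = 3.

3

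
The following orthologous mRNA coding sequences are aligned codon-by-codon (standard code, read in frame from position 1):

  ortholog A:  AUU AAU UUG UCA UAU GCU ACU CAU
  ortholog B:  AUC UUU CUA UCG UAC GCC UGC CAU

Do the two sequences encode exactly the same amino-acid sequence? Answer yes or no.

Codon 1: AUU Ile / AUC Ile — synonymous.
Codon 2: AAU Asn / UUU Phe — nonsynonymous.
Codon 3: UUG Leu / CUA Leu — synonymous.
Codon 4: UCA Ser / UCG Ser — synonymous.
Codon 5: UAU Tyr / UAC Tyr — synonymous.
Codon 6: GCU Ala / GCC Ala — synonymous.
Codon 7: ACU Thr / UGC Cys — nonsynonymous.
Codon 8: CAU His / CAU His — identical.
Nonsynonymous differences: 2 → different protein.

no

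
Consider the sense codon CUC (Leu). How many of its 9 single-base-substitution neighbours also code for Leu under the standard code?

Position 1: none → 0 synonymous.
Position 2: none → 0 synonymous.
Position 3: CUU, CUA, CUG → 3 synonymous.
Total: 0 + 0 + 3 = 3.

3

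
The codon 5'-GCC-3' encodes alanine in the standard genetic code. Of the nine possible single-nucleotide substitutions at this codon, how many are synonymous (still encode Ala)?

Position 1: none → 0 synonymous.
Position 2: none → 0 synonymous.
Position 3: GCT, GCA, GCG → 3 synonymous.
Total: 0 + 0 + 3 = 3.

3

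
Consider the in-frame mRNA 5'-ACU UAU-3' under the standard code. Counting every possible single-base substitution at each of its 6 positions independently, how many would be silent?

4

Codon 1 (ACU, Thr): 3 synonymous substitutions.
Codon 2 (UAU, Tyr): 1 synonymous substitution.
Total: 3 + 1 = 4.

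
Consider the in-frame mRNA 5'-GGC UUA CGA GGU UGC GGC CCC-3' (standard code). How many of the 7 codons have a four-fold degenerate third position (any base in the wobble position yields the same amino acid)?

5

Codon 1 GGC (Gly): third position 4-fold.
Codon 2 UUA (Leu): third position 2-fold.
Codon 3 CGA (Arg): third position 4-fold.
Codon 4 GGU (Gly): third position 4-fold.
Codon 5 UGC (Cys): third position 2-fold.
Codon 6 GGC (Gly): third position 4-fold.
Codon 7 CCC (Pro): third position 4-fold.
Four-fold degenerate third positions: 5.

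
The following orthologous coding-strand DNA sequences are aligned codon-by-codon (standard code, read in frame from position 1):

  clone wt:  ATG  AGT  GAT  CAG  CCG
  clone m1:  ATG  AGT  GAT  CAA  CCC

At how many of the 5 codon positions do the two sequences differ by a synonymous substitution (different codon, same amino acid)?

2

Codon 1: ATG Met / ATG Met — identical.
Codon 2: AGT Ser / AGT Ser — identical.
Codon 3: GAT Asp / GAT Asp — identical.
Codon 4: CAG Gln / CAA Gln — synonymous.
Codon 5: CCG Pro / CCC Pro — synonymous.
Synonymous differences: 2.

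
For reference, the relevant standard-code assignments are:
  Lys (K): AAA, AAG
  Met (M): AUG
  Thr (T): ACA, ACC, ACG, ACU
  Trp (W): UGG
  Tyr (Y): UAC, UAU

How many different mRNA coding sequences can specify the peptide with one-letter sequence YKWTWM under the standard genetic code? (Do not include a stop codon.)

16

Tyr: 2 codons.
Lys: 2 codons.
Trp: 1 codon.
Thr: 4 codons.
Trp: 1 codon.
Met: 1 codon.
2 × 2 × 1 × 4 × 1 × 1 = 16.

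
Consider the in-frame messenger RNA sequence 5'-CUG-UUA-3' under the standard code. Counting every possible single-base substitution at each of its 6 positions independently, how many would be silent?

Codon 1 (CUG, Leu): 4 synonymous substitutions.
Codon 2 (UUA, Leu): 2 synonymous substitutions.
Total: 4 + 2 = 6.

6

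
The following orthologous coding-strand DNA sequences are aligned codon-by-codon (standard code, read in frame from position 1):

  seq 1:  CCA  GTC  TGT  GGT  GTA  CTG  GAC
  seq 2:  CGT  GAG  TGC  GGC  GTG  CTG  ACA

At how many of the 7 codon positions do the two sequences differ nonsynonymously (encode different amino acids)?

3

Codon 1: CCA Pro / CGT Arg — nonsynonymous.
Codon 2: GTC Val / GAG Glu — nonsynonymous.
Codon 3: TGT Cys / TGC Cys — synonymous.
Codon 4: GGT Gly / GGC Gly — synonymous.
Codon 5: GTA Val / GTG Val — synonymous.
Codon 6: CTG Leu / CTG Leu — identical.
Codon 7: GAC Asp / ACA Thr — nonsynonymous.
Nonsynonymous differences: 3.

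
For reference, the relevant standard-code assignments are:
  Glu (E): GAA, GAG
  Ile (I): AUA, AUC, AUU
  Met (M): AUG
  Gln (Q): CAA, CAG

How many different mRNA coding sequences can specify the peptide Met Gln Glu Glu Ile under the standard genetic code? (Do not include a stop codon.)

24

Met: 1 codon.
Gln: 2 codons.
Glu: 2 codons.
Glu: 2 codons.
Ile: 3 codons.
1 × 2 × 2 × 2 × 3 = 24.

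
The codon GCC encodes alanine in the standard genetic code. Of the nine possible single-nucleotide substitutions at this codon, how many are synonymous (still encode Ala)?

3

Position 1: none → 0 synonymous.
Position 2: none → 0 synonymous.
Position 3: GCT, GCA, GCG → 3 synonymous.
Total: 0 + 0 + 3 = 3.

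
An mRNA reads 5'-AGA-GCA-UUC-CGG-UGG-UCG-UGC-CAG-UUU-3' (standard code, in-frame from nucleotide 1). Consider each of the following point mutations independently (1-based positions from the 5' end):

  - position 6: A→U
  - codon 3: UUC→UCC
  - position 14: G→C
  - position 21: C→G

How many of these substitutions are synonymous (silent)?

1

Codon 2: GCA (Ala) → GCU (Ala) — synonymous.
Codon 3: UUC (Phe) → UCC (Ser) — missense.
Codon 5: UGG (Trp) → UCG (Ser) — missense.
Codon 7: UGC (Cys) → UGG (Trp) — missense.
Synonymous: 1 of 4.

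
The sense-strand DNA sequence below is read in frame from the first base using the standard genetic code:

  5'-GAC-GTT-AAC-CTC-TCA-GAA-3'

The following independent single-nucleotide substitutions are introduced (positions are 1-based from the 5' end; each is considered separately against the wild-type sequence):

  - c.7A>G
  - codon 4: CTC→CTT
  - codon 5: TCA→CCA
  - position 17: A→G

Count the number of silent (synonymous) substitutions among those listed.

1

Codon 3: AAC (Asn) → GAC (Asp) — missense.
Codon 4: CTC (Leu) → CTT (Leu) — synonymous.
Codon 5: TCA (Ser) → CCA (Pro) — missense.
Codon 6: GAA (Glu) → GGA (Gly) — missense.
Synonymous: 1 of 4.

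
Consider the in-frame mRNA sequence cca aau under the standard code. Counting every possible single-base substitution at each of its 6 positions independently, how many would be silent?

Codon 1 (CCA, Pro): 3 synonymous substitutions.
Codon 2 (AAU, Asn): 1 synonymous substitution.
Total: 3 + 1 = 4.

4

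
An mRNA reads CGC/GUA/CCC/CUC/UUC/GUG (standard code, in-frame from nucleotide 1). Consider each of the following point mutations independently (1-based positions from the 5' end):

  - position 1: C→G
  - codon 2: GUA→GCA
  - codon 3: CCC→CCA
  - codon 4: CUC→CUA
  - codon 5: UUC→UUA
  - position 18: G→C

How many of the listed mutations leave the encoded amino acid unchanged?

3

Codon 1: CGC (Arg) → GGC (Gly) — missense.
Codon 2: GUA (Val) → GCA (Ala) — missense.
Codon 3: CCC (Pro) → CCA (Pro) — synonymous.
Codon 4: CUC (Leu) → CUA (Leu) — synonymous.
Codon 5: UUC (Phe) → UUA (Leu) — missense.
Codon 6: GUG (Val) → GUC (Val) — synonymous.
Synonymous: 3 of 6.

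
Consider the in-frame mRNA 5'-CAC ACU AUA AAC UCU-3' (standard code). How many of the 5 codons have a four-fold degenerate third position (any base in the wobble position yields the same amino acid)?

Codon 1 CAC (His): third position 2-fold.
Codon 2 ACU (Thr): third position 4-fold.
Codon 3 AUA (Ile): third position 3-fold.
Codon 4 AAC (Asn): third position 2-fold.
Codon 5 UCU (Ser): third position 4-fold.
Four-fold degenerate third positions: 2.

2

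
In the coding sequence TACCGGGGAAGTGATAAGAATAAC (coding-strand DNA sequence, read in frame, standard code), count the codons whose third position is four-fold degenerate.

Codon 1 TAC (Tyr): third position 2-fold.
Codon 2 CGG (Arg): third position 4-fold.
Codon 3 GGA (Gly): third position 4-fold.
Codon 4 AGT (Ser): third position 2-fold.
Codon 5 GAT (Asp): third position 2-fold.
Codon 6 AAG (Lys): third position 2-fold.
Codon 7 AAT (Asn): third position 2-fold.
Codon 8 AAC (Asn): third position 2-fold.
Four-fold degenerate third positions: 2.

2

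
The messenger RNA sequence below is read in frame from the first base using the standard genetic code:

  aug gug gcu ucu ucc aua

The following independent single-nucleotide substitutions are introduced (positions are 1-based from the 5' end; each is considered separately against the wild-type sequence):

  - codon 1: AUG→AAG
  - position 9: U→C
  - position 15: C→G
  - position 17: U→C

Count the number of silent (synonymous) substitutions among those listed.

2

Codon 1: AUG (Met) → AAG (Lys) — missense.
Codon 3: GCU (Ala) → GCC (Ala) — synonymous.
Codon 5: UCC (Ser) → UCG (Ser) — synonymous.
Codon 6: AUA (Ile) → ACA (Thr) — missense.
Synonymous: 2 of 4.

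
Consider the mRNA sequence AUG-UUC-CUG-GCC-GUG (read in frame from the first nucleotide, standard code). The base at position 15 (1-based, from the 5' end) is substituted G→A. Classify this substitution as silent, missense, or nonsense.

Position 15 falls in codon 5: GUG → Val.
After the substitution the codon is GUA → Val.
Both encode Val, so the change is synonymous.

silent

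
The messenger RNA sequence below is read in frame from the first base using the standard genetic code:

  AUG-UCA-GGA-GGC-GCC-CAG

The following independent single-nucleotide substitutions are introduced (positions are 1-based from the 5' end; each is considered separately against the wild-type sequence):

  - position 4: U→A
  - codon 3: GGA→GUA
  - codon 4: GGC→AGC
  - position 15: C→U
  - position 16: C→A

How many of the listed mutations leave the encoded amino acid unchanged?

1

Codon 2: UCA (Ser) → ACA (Thr) — missense.
Codon 3: GGA (Gly) → GUA (Val) — missense.
Codon 4: GGC (Gly) → AGC (Ser) — missense.
Codon 5: GCC (Ala) → GCU (Ala) — synonymous.
Codon 6: CAG (Gln) → AAG (Lys) — missense.
Synonymous: 1 of 5.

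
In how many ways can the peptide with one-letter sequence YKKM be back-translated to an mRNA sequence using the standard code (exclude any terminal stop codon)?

8

Tyr: 2 codons.
Lys: 2 codons.
Lys: 2 codons.
Met: 1 codon.
2 × 2 × 2 × 1 = 8.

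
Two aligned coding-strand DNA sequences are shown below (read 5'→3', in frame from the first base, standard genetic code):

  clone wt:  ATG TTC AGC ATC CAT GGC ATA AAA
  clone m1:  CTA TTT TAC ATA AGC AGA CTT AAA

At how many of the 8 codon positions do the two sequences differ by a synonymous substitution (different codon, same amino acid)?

Codon 1: ATG Met / CTA Leu — nonsynonymous.
Codon 2: TTC Phe / TTT Phe — synonymous.
Codon 3: AGC Ser / TAC Tyr — nonsynonymous.
Codon 4: ATC Ile / ATA Ile — synonymous.
Codon 5: CAT His / AGC Ser — nonsynonymous.
Codon 6: GGC Gly / AGA Arg — nonsynonymous.
Codon 7: ATA Ile / CTT Leu — nonsynonymous.
Codon 8: AAA Lys / AAA Lys — identical.
Synonymous differences: 2.

2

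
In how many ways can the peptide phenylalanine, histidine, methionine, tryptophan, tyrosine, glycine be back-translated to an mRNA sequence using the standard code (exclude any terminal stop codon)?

32

Phe: 2 codons.
His: 2 codons.
Met: 1 codon.
Trp: 1 codon.
Tyr: 2 codons.
Gly: 4 codons.
2 × 2 × 1 × 1 × 2 × 4 = 32.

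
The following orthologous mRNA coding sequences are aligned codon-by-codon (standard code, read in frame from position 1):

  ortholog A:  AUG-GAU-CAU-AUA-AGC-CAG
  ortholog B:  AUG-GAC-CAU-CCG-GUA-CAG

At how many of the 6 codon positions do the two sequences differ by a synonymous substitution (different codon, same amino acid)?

1

Codon 1: AUG Met / AUG Met — identical.
Codon 2: GAU Asp / GAC Asp — synonymous.
Codon 3: CAU His / CAU His — identical.
Codon 4: AUA Ile / CCG Pro — nonsynonymous.
Codon 5: AGC Ser / GUA Val — nonsynonymous.
Codon 6: CAG Gln / CAG Gln — identical.
Synonymous differences: 1.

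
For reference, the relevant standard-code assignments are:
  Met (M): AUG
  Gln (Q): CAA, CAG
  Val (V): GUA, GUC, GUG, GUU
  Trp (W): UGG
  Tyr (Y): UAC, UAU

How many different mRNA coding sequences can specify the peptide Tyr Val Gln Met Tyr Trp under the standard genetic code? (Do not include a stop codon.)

Tyr: 2 codons.
Val: 4 codons.
Gln: 2 codons.
Met: 1 codon.
Tyr: 2 codons.
Trp: 1 codon.
2 × 4 × 2 × 1 × 2 × 1 = 32.

32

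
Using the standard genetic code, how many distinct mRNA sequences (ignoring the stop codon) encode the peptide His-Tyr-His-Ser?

48

His: 2 codons.
Tyr: 2 codons.
His: 2 codons.
Ser: 6 codons.
2 × 2 × 2 × 6 = 48.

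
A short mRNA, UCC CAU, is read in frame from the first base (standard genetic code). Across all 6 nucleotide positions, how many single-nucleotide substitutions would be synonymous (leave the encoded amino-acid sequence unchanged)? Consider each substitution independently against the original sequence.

Codon 1 (UCC, Ser): 3 synonymous substitutions.
Codon 2 (CAU, His): 1 synonymous substitution.
Total: 3 + 1 = 4.

4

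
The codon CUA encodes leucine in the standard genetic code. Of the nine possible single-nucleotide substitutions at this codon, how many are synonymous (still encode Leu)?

Position 1: UUA → 1 synonymous.
Position 2: none → 0 synonymous.
Position 3: CUU, CUC, CUG → 3 synonymous.
Total: 1 + 0 + 3 = 4.

4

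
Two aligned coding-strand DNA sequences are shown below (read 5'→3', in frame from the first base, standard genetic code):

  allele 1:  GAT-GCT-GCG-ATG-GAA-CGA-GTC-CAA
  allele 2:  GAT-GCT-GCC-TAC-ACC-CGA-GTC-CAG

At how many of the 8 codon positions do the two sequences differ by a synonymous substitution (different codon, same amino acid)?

Codon 1: GAT Asp / GAT Asp — identical.
Codon 2: GCT Ala / GCT Ala — identical.
Codon 3: GCG Ala / GCC Ala — synonymous.
Codon 4: ATG Met / TAC Tyr — nonsynonymous.
Codon 5: GAA Glu / ACC Thr — nonsynonymous.
Codon 6: CGA Arg / CGA Arg — identical.
Codon 7: GTC Val / GTC Val — identical.
Codon 8: CAA Gln / CAG Gln — synonymous.
Synonymous differences: 2.

2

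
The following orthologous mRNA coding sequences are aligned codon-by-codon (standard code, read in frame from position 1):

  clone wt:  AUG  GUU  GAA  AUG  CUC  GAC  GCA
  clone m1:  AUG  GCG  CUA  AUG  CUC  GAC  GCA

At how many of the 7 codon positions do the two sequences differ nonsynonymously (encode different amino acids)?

Codon 1: AUG Met / AUG Met — identical.
Codon 2: GUU Val / GCG Ala — nonsynonymous.
Codon 3: GAA Glu / CUA Leu — nonsynonymous.
Codon 4: AUG Met / AUG Met — identical.
Codon 5: CUC Leu / CUC Leu — identical.
Codon 6: GAC Asp / GAC Asp — identical.
Codon 7: GCA Ala / GCA Ala — identical.
Nonsynonymous differences: 2.

2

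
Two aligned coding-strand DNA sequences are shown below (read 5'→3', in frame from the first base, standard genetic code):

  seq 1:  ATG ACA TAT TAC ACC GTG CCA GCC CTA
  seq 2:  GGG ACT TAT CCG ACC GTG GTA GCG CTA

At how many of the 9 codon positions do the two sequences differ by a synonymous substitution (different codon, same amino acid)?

Codon 1: ATG Met / GGG Gly — nonsynonymous.
Codon 2: ACA Thr / ACT Thr — synonymous.
Codon 3: TAT Tyr / TAT Tyr — identical.
Codon 4: TAC Tyr / CCG Pro — nonsynonymous.
Codon 5: ACC Thr / ACC Thr — identical.
Codon 6: GTG Val / GTG Val — identical.
Codon 7: CCA Pro / GTA Val — nonsynonymous.
Codon 8: GCC Ala / GCG Ala — synonymous.
Codon 9: CTA Leu / CTA Leu — identical.
Synonymous differences: 2.

2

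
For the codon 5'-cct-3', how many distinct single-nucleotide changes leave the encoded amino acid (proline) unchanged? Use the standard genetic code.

Position 1: none → 0 synonymous.
Position 2: none → 0 synonymous.
Position 3: CCC, CCA, CCG → 3 synonymous.
Total: 0 + 0 + 3 = 3.

3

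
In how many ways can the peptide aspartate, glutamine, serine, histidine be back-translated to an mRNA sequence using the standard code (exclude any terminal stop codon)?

Asp: 2 codons.
Gln: 2 codons.
Ser: 6 codons.
His: 2 codons.
2 × 2 × 6 × 2 = 48.

48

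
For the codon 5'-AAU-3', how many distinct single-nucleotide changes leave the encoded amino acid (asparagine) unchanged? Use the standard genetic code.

1

Position 1: none → 0 synonymous.
Position 2: none → 0 synonymous.
Position 3: AAC → 1 synonymous.
Total: 0 + 0 + 1 = 1.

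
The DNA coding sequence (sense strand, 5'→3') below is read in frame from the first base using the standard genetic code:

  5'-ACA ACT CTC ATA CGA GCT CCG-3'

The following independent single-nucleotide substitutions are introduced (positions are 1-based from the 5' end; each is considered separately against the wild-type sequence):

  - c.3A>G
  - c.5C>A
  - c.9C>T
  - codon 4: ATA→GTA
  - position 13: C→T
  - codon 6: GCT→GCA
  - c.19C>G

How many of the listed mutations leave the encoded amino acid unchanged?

Codon 1: ACA (Thr) → ACG (Thr) — synonymous.
Codon 2: ACT (Thr) → AAT (Asn) — missense.
Codon 3: CTC (Leu) → CTT (Leu) — synonymous.
Codon 4: ATA (Ile) → GTA (Val) — missense.
Codon 5: CGA (Arg) → TGA (Stop) — nonsense.
Codon 6: GCT (Ala) → GCA (Ala) — synonymous.
Codon 7: CCG (Pro) → GCG (Ala) — missense.
Synonymous: 3 of 7.

3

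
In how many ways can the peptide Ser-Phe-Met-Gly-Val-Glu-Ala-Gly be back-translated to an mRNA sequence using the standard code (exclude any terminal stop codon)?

6144

Ser: 6 codons.
Phe: 2 codons.
Met: 1 codon.
Gly: 4 codons.
Val: 4 codons.
Glu: 2 codons.
Ala: 4 codons.
Gly: 4 codons.
6 × 2 × 1 × 4 × 4 × 2 × 4 × 4 = 6144.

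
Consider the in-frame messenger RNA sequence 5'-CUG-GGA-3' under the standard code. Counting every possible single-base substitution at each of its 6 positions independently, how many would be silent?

7

Codon 1 (CUG, Leu): 4 synonymous substitutions.
Codon 2 (GGA, Gly): 3 synonymous substitutions.
Total: 4 + 3 = 7.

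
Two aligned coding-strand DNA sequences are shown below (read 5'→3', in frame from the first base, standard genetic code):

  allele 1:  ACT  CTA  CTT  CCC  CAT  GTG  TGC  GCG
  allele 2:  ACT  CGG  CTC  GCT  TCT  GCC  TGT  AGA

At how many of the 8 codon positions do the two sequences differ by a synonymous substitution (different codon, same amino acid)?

2

Codon 1: ACT Thr / ACT Thr — identical.
Codon 2: CTA Leu / CGG Arg — nonsynonymous.
Codon 3: CTT Leu / CTC Leu — synonymous.
Codon 4: CCC Pro / GCT Ala — nonsynonymous.
Codon 5: CAT His / TCT Ser — nonsynonymous.
Codon 6: GTG Val / GCC Ala — nonsynonymous.
Codon 7: TGC Cys / TGT Cys — synonymous.
Codon 8: GCG Ala / AGA Arg — nonsynonymous.
Synonymous differences: 2.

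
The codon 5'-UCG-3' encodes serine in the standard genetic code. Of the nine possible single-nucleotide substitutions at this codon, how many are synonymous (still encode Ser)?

3

Position 1: none → 0 synonymous.
Position 2: none → 0 synonymous.
Position 3: UCU, UCC, UCA → 3 synonymous.
Total: 0 + 0 + 3 = 3.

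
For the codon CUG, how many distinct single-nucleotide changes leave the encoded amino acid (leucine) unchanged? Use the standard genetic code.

4

Position 1: UUG → 1 synonymous.
Position 2: none → 0 synonymous.
Position 3: CUU, CUC, CUA → 3 synonymous.
Total: 1 + 0 + 3 = 4.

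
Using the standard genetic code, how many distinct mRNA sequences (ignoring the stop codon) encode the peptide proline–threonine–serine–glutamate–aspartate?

Pro: 4 codons.
Thr: 4 codons.
Ser: 6 codons.
Glu: 2 codons.
Asp: 2 codons.
4 × 4 × 6 × 2 × 2 = 384.

384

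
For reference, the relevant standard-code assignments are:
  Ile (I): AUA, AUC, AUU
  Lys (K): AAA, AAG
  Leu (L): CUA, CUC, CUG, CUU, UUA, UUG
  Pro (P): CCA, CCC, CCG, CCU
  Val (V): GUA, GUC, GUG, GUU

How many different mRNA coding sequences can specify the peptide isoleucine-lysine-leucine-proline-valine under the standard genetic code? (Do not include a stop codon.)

576

Ile: 3 codons.
Lys: 2 codons.
Leu: 6 codons.
Pro: 4 codons.
Val: 4 codons.
3 × 2 × 6 × 4 × 4 = 576.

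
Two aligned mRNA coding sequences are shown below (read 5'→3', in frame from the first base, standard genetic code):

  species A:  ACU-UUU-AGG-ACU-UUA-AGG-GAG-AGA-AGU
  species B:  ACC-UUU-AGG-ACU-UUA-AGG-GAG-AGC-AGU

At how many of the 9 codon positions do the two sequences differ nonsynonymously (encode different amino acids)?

Codon 1: ACU Thr / ACC Thr — synonymous.
Codon 2: UUU Phe / UUU Phe — identical.
Codon 3: AGG Arg / AGG Arg — identical.
Codon 4: ACU Thr / ACU Thr — identical.
Codon 5: UUA Leu / UUA Leu — identical.
Codon 6: AGG Arg / AGG Arg — identical.
Codon 7: GAG Glu / GAG Glu — identical.
Codon 8: AGA Arg / AGC Ser — nonsynonymous.
Codon 9: AGU Ser / AGU Ser — identical.
Nonsynonymous differences: 1.

1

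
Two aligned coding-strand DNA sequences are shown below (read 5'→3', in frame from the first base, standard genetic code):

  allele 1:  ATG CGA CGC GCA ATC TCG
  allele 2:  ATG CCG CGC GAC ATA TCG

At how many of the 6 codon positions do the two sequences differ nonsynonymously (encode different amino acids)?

2

Codon 1: ATG Met / ATG Met — identical.
Codon 2: CGA Arg / CCG Pro — nonsynonymous.
Codon 3: CGC Arg / CGC Arg — identical.
Codon 4: GCA Ala / GAC Asp — nonsynonymous.
Codon 5: ATC Ile / ATA Ile — synonymous.
Codon 6: TCG Ser / TCG Ser — identical.
Nonsynonymous differences: 2.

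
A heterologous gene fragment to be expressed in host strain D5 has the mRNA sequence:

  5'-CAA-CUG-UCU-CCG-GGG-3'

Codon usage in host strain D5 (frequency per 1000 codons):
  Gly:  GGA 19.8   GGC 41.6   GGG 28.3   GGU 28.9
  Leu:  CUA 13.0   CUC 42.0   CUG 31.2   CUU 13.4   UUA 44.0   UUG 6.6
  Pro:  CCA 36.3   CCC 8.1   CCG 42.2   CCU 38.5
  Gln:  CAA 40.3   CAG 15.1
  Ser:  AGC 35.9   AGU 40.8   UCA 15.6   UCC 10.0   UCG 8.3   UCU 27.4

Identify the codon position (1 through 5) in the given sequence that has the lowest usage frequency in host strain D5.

3

Codon 1 CAA (Gln): 40.3 per 1000.
Codon 2 CUG (Leu): 31.2 per 1000.
Codon 3 UCU (Ser): 27.4 per 1000.
Codon 4 CCG (Pro): 42.2 per 1000.
Codon 5 GGG (Gly): 28.3 per 1000.
Lowest frequency is 27.4 at codon 3.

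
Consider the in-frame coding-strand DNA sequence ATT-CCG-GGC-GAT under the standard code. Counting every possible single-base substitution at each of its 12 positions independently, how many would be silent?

9

Codon 1 (ATT, Ile): 2 synonymous substitutions.
Codon 2 (CCG, Pro): 3 synonymous substitutions.
Codon 3 (GGC, Gly): 3 synonymous substitutions.
Codon 4 (GAT, Asp): 1 synonymous substitution.
Total: 2 + 3 + 3 + 1 = 9.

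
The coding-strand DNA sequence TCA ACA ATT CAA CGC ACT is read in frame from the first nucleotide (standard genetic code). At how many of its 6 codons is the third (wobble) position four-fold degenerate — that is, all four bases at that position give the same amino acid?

Codon 1 TCA (Ser): third position 4-fold.
Codon 2 ACA (Thr): third position 4-fold.
Codon 3 ATT (Ile): third position 3-fold.
Codon 4 CAA (Gln): third position 2-fold.
Codon 5 CGC (Arg): third position 4-fold.
Codon 6 ACT (Thr): third position 4-fold.
Four-fold degenerate third positions: 4.

4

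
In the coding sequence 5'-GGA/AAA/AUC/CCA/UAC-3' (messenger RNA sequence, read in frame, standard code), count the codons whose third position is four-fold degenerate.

2

Codon 1 GGA (Gly): third position 4-fold.
Codon 2 AAA (Lys): third position 2-fold.
Codon 3 AUC (Ile): third position 3-fold.
Codon 4 CCA (Pro): third position 4-fold.
Codon 5 UAC (Tyr): third position 2-fold.
Four-fold degenerate third positions: 2.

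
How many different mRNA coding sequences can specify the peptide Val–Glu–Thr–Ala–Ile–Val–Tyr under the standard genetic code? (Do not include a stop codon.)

Val: 4 codons.
Glu: 2 codons.
Thr: 4 codons.
Ala: 4 codons.
Ile: 3 codons.
Val: 4 codons.
Tyr: 2 codons.
4 × 2 × 4 × 4 × 3 × 4 × 2 = 3072.

3072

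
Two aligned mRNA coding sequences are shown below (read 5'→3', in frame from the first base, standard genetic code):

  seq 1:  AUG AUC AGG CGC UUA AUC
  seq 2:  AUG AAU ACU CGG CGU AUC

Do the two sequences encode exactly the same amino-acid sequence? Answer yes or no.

no

Codon 1: AUG Met / AUG Met — identical.
Codon 2: AUC Ile / AAU Asn — nonsynonymous.
Codon 3: AGG Arg / ACU Thr — nonsynonymous.
Codon 4: CGC Arg / CGG Arg — synonymous.
Codon 5: UUA Leu / CGU Arg — nonsynonymous.
Codon 6: AUC Ile / AUC Ile — identical.
Nonsynonymous differences: 3 → different protein.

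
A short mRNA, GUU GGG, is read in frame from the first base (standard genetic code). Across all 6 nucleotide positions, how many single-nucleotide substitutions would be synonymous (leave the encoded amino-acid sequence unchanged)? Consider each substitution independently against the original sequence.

6

Codon 1 (GUU, Val): 3 synonymous substitutions.
Codon 2 (GGG, Gly): 3 synonymous substitutions.
Total: 3 + 3 = 6.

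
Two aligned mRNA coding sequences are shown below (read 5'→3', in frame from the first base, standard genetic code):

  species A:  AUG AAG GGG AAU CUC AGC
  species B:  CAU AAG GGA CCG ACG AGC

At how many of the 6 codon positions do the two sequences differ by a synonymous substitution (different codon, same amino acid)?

Codon 1: AUG Met / CAU His — nonsynonymous.
Codon 2: AAG Lys / AAG Lys — identical.
Codon 3: GGG Gly / GGA Gly — synonymous.
Codon 4: AAU Asn / CCG Pro — nonsynonymous.
Codon 5: CUC Leu / ACG Thr — nonsynonymous.
Codon 6: AGC Ser / AGC Ser — identical.
Synonymous differences: 1.

1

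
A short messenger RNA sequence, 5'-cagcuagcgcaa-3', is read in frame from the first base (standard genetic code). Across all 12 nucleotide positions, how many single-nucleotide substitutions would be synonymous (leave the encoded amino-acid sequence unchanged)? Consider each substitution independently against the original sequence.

Codon 1 (CAG, Gln): 1 synonymous substitution.
Codon 2 (CUA, Leu): 4 synonymous substitutions.
Codon 3 (GCG, Ala): 3 synonymous substitutions.
Codon 4 (CAA, Gln): 1 synonymous substitution.
Total: 1 + 4 + 3 + 1 = 9.

9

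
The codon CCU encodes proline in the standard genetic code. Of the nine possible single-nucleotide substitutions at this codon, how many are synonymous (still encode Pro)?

3

Position 1: none → 0 synonymous.
Position 2: none → 0 synonymous.
Position 3: CCC, CCA, CCG → 3 synonymous.
Total: 0 + 0 + 3 = 3.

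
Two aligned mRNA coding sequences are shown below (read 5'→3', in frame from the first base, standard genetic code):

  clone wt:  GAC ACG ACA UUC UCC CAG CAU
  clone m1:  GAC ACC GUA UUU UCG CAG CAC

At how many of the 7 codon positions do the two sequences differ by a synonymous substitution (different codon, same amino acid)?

Codon 1: GAC Asp / GAC Asp — identical.
Codon 2: ACG Thr / ACC Thr — synonymous.
Codon 3: ACA Thr / GUA Val — nonsynonymous.
Codon 4: UUC Phe / UUU Phe — synonymous.
Codon 5: UCC Ser / UCG Ser — synonymous.
Codon 6: CAG Gln / CAG Gln — identical.
Codon 7: CAU His / CAC His — synonymous.
Synonymous differences: 4.

4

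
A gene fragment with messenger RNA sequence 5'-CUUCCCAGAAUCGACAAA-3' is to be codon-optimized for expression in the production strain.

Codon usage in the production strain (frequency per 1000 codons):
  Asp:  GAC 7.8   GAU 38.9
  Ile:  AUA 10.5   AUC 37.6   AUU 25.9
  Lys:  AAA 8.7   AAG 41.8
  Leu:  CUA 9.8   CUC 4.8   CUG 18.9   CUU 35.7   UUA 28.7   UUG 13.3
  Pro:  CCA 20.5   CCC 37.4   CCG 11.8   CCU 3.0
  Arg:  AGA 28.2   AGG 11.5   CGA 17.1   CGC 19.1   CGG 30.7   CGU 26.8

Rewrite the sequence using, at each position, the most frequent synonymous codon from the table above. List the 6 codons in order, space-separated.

CUU CCC CGG AUC GAU AAG

Codon 1 (Leu): best is CUU at 35.7.
Codon 2 (Pro): best is CCC at 37.4.
Codon 3 (Arg): best is CGG at 30.7.
Codon 4 (Ile): best is AUC at 37.6.
Codon 5 (Asp): best is GAU at 38.9.
Codon 6 (Lys): best is AAG at 41.8.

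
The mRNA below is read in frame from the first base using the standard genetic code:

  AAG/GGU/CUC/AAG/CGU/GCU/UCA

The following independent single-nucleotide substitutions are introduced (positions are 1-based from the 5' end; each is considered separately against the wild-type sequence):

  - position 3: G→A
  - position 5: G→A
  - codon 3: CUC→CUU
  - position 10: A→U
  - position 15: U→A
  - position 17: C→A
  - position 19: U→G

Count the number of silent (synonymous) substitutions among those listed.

3

Codon 1: AAG (Lys) → AAA (Lys) — synonymous.
Codon 2: GGU (Gly) → GAU (Asp) — missense.
Codon 3: CUC (Leu) → CUU (Leu) — synonymous.
Codon 4: AAG (Lys) → UAG (Stop) — nonsense.
Codon 5: CGU (Arg) → CGA (Arg) — synonymous.
Codon 6: GCU (Ala) → GAU (Asp) — missense.
Codon 7: UCA (Ser) → GCA (Ala) — missense.
Synonymous: 3 of 7.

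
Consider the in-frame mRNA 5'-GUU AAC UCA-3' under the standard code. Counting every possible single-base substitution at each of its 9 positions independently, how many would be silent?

7

Codon 1 (GUU, Val): 3 synonymous substitutions.
Codon 2 (AAC, Asn): 1 synonymous substitution.
Codon 3 (UCA, Ser): 3 synonymous substitutions.
Total: 3 + 1 + 3 = 7.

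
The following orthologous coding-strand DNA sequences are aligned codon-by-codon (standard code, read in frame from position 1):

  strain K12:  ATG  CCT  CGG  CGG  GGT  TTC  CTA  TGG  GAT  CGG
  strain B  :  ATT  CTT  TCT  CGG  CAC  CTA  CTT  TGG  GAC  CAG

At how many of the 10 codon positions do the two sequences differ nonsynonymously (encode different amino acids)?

6

Codon 1: ATG Met / ATT Ile — nonsynonymous.
Codon 2: CCT Pro / CTT Leu — nonsynonymous.
Codon 3: CGG Arg / TCT Ser — nonsynonymous.
Codon 4: CGG Arg / CGG Arg — identical.
Codon 5: GGT Gly / CAC His — nonsynonymous.
Codon 6: TTC Phe / CTA Leu — nonsynonymous.
Codon 7: CTA Leu / CTT Leu — synonymous.
Codon 8: TGG Trp / TGG Trp — identical.
Codon 9: GAT Asp / GAC Asp — synonymous.
Codon 10: CGG Arg / CAG Gln — nonsynonymous.
Nonsynonymous differences: 6.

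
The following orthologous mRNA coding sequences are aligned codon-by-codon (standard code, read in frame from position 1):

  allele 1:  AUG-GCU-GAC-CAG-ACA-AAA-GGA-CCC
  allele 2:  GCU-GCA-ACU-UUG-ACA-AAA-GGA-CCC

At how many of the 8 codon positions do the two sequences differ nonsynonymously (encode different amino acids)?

Codon 1: AUG Met / GCU Ala — nonsynonymous.
Codon 2: GCU Ala / GCA Ala — synonymous.
Codon 3: GAC Asp / ACU Thr — nonsynonymous.
Codon 4: CAG Gln / UUG Leu — nonsynonymous.
Codon 5: ACA Thr / ACA Thr — identical.
Codon 6: AAA Lys / AAA Lys — identical.
Codon 7: GGA Gly / GGA Gly — identical.
Codon 8: CCC Pro / CCC Pro — identical.
Nonsynonymous differences: 3.

3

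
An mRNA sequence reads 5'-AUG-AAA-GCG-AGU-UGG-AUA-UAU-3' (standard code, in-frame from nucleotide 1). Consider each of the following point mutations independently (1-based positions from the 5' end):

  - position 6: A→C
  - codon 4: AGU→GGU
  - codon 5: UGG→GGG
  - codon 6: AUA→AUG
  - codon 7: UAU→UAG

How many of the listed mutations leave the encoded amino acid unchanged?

0

Codon 2: AAA (Lys) → AAC (Asn) — missense.
Codon 4: AGU (Ser) → GGU (Gly) — missense.
Codon 5: UGG (Trp) → GGG (Gly) — missense.
Codon 6: AUA (Ile) → AUG (Met) — missense.
Codon 7: UAU (Tyr) → UAG (Stop) — nonsense.
Synonymous: 0 of 5.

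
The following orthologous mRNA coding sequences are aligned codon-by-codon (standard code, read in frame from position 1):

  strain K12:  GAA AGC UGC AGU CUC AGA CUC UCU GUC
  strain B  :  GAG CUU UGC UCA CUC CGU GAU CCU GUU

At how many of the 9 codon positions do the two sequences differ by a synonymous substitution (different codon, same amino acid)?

Codon 1: GAA Glu / GAG Glu — synonymous.
Codon 2: AGC Ser / CUU Leu — nonsynonymous.
Codon 3: UGC Cys / UGC Cys — identical.
Codon 4: AGU Ser / UCA Ser — synonymous.
Codon 5: CUC Leu / CUC Leu — identical.
Codon 6: AGA Arg / CGU Arg — synonymous.
Codon 7: CUC Leu / GAU Asp — nonsynonymous.
Codon 8: UCU Ser / CCU Pro — nonsynonymous.
Codon 9: GUC Val / GUU Val — synonymous.
Synonymous differences: 4.

4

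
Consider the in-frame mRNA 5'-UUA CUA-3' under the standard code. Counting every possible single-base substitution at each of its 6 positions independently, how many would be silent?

Codon 1 (UUA, Leu): 2 synonymous substitutions.
Codon 2 (CUA, Leu): 4 synonymous substitutions.
Total: 2 + 4 = 6.

6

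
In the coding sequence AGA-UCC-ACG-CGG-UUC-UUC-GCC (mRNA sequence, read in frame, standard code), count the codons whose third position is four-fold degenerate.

4

Codon 1 AGA (Arg): third position 2-fold.
Codon 2 UCC (Ser): third position 4-fold.
Codon 3 ACG (Thr): third position 4-fold.
Codon 4 CGG (Arg): third position 4-fold.
Codon 5 UUC (Phe): third position 2-fold.
Codon 6 UUC (Phe): third position 2-fold.
Codon 7 GCC (Ala): third position 4-fold.
Four-fold degenerate third positions: 4.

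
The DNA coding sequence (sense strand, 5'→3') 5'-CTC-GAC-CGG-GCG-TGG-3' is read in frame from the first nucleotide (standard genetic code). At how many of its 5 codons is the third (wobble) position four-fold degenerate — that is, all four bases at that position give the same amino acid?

Codon 1 CTC (Leu): third position 4-fold.
Codon 2 GAC (Asp): third position 2-fold.
Codon 3 CGG (Arg): third position 4-fold.
Codon 4 GCG (Ala): third position 4-fold.
Codon 5 TGG (Trp): third position 1-fold.
Four-fold degenerate third positions: 3.

3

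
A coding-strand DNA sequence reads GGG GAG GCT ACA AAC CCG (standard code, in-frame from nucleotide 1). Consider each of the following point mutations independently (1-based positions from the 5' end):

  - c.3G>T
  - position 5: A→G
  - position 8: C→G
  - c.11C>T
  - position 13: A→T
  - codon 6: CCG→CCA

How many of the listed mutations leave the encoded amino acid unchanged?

Codon 1: GGG (Gly) → GGT (Gly) — synonymous.
Codon 2: GAG (Glu) → GGG (Gly) — missense.
Codon 3: GCT (Ala) → GGT (Gly) — missense.
Codon 4: ACA (Thr) → ATA (Ile) — missense.
Codon 5: AAC (Asn) → TAC (Tyr) — missense.
Codon 6: CCG (Pro) → CCA (Pro) — synonymous.
Synonymous: 2 of 6.

2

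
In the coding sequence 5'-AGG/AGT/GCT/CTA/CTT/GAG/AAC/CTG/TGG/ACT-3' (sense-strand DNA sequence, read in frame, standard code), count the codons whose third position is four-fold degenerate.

5

Codon 1 AGG (Arg): third position 2-fold.
Codon 2 AGT (Ser): third position 2-fold.
Codon 3 GCT (Ala): third position 4-fold.
Codon 4 CTA (Leu): third position 4-fold.
Codon 5 CTT (Leu): third position 4-fold.
Codon 6 GAG (Glu): third position 2-fold.
Codon 7 AAC (Asn): third position 2-fold.
Codon 8 CTG (Leu): third position 4-fold.
Codon 9 TGG (Trp): third position 1-fold.
Codon 10 ACT (Thr): third position 4-fold.
Four-fold degenerate third positions: 5.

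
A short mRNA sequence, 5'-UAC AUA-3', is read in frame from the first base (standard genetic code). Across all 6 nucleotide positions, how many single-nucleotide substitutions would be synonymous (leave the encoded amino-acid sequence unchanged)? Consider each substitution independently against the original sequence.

3

Codon 1 (UAC, Tyr): 1 synonymous substitution.
Codon 2 (AUA, Ile): 2 synonymous substitutions.
Total: 1 + 2 = 3.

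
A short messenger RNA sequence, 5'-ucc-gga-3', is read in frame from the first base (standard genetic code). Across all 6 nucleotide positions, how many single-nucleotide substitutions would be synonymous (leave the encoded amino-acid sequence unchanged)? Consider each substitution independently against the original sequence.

6

Codon 1 (UCC, Ser): 3 synonymous substitutions.
Codon 2 (GGA, Gly): 3 synonymous substitutions.
Total: 3 + 3 = 6.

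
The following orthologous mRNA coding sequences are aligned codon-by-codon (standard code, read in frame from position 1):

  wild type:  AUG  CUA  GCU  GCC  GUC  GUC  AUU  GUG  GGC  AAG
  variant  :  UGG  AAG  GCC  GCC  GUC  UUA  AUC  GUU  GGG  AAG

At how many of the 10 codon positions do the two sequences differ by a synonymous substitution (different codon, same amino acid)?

Codon 1: AUG Met / UGG Trp — nonsynonymous.
Codon 2: CUA Leu / AAG Lys — nonsynonymous.
Codon 3: GCU Ala / GCC Ala — synonymous.
Codon 4: GCC Ala / GCC Ala — identical.
Codon 5: GUC Val / GUC Val — identical.
Codon 6: GUC Val / UUA Leu — nonsynonymous.
Codon 7: AUU Ile / AUC Ile — synonymous.
Codon 8: GUG Val / GUU Val — synonymous.
Codon 9: GGC Gly / GGG Gly — synonymous.
Codon 10: AAG Lys / AAG Lys — identical.
Synonymous differences: 4.

4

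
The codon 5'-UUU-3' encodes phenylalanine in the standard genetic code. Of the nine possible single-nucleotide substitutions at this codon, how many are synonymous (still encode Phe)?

Position 1: none → 0 synonymous.
Position 2: none → 0 synonymous.
Position 3: UUC → 1 synonymous.
Total: 0 + 0 + 1 = 1.

1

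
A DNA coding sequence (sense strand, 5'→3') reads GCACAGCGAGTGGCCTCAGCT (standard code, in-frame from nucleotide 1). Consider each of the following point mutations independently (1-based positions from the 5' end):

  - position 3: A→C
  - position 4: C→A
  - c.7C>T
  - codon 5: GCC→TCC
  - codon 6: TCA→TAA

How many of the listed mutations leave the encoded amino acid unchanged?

Codon 1: GCA (Ala) → GCC (Ala) — synonymous.
Codon 2: CAG (Gln) → AAG (Lys) — missense.
Codon 3: CGA (Arg) → TGA (Stop) — nonsense.
Codon 5: GCC (Ala) → TCC (Ser) — missense.
Codon 6: TCA (Ser) → TAA (Stop) — nonsense.
Synonymous: 1 of 5.

1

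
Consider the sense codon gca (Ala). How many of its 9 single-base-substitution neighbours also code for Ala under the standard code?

3

Position 1: none → 0 synonymous.
Position 2: none → 0 synonymous.
Position 3: GCU, GCC, GCG → 3 synonymous.
Total: 0 + 0 + 3 = 3.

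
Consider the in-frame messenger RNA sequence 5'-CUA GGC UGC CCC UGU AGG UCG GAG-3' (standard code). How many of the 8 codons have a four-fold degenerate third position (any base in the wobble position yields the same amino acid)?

4

Codon 1 CUA (Leu): third position 4-fold.
Codon 2 GGC (Gly): third position 4-fold.
Codon 3 UGC (Cys): third position 2-fold.
Codon 4 CCC (Pro): third position 4-fold.
Codon 5 UGU (Cys): third position 2-fold.
Codon 6 AGG (Arg): third position 2-fold.
Codon 7 UCG (Ser): third position 4-fold.
Codon 8 GAG (Glu): third position 2-fold.
Four-fold degenerate third positions: 4.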